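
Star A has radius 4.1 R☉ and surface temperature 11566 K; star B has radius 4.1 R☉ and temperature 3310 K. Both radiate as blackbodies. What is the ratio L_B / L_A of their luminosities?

L_B/L_A ≈ 6.71×10^-3

L = 4πR²σT⁴ ∝ R²T⁴, so L_B/L_A = (4.1/4.1)² × (3310/11566)⁴ = 1.00 × 6.71×10^-3 = 6.71×10^-3.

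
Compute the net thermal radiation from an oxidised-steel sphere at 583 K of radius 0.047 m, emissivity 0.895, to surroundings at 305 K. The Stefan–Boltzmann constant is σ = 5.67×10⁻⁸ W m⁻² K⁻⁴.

A = 4πr² = 4π × (0.047)² = 0.0278 m².
Q = εσA(T⁴ − T_s⁴). T⁴ − T_s⁴ = (583)⁴ − (305)⁴ = 1.16×10^11 − 8.65×10^9 = 1.07×10^11 K⁴.
Q = 0.895 × 5.67×10⁻⁸ × 0.0278 × 1.07×10^11 = 151 W.

Q ≈ 151 W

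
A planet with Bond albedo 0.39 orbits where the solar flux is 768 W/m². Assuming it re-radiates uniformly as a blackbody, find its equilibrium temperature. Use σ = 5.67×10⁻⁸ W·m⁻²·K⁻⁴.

T ≈ 213 K

Power absorbed = (1−a)S·πR²; power emitted = 4πR²σT⁴. Equating and cancelling πR²:
T = ((1−a)S / 4σ)^(1/4) = (468 / (4 × 5.67×10⁻⁸))^(1/4) = (2.07×10^9)^(1/4).
T = 213 K.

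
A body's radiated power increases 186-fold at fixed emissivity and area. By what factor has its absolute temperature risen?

P ∝ T⁴ ⇒ T ∝ P^(1/4), so T scales by (186)^(1/4) = 3.69.

factor ≈ 3.69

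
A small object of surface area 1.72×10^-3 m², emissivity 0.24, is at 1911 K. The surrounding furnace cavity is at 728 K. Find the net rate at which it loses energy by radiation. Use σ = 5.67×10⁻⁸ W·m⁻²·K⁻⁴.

Q ≈ 306 W

Q = εσA(T⁴ − T_s⁴). T⁴ − T_s⁴ = (1911)⁴ − (728)⁴ = 1.33×10^13 − 2.81×10^11 = 1.31×10^13 K⁴.
Q = 0.24 × 5.67×10⁻⁸ × 1.72×10^-3 × 1.31×10^13 = 306 W.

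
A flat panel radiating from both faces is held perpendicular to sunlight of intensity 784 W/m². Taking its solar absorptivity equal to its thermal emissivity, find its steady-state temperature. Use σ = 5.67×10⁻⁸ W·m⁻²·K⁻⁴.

T ≈ 288 K

Absorbed flux αS = emitted flux 2εσT⁴ per unit area; with α = ε this gives T = (S/2σ)^(1/4).
T = (784 / (2 × 5.67×10⁻⁸))^(1/4) = (6.91×10^9)^(1/4).
T = 288 K.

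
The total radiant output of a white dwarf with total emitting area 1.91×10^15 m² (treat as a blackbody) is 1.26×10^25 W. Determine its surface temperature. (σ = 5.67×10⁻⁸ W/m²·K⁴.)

T ≈ 18500 K

From P = σAT⁴, T = (P / σA)^(1/4) = (1.26×10^25 / (5.67×10⁻⁸ × 1.91×10^15))^(1/4).
T = (1.16×10^17)^(1/4) = 18500 K.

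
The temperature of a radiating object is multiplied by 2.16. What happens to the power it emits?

factor ≈ 21.8

P ∝ T⁴, so the power scales as (2.16)⁴ = 21.8.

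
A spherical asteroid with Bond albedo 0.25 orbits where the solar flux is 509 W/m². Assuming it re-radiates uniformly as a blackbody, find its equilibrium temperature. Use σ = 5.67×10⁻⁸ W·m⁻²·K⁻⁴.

Power absorbed = (1−a)S·πR²; power emitted = 4πR²σT⁴. Equating and cancelling πR²:
T = ((1−a)S / 4σ)^(1/4) = (382 / (4 × 5.67×10⁻⁸))^(1/4) = (1.68×10^9)^(1/4).
T = 203 K.

T ≈ 203 K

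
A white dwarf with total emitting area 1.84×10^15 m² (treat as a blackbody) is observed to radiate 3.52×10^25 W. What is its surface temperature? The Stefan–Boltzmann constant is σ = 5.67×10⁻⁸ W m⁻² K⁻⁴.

T ≈ 24100 K

From P = σAT⁴, T = (P / σA)^(1/4) = (3.52×10^25 / (5.67×10⁻⁸ × 1.84×10^15))^(1/4).
T = (3.37×10^17)^(1/4) = 24100 K.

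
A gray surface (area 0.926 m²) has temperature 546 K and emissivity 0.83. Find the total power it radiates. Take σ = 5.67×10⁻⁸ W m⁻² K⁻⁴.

P = εσAT⁴ = 0.83 × 5.67×10⁻⁸ × 0.926 × (546)⁴ = 0.83 × 5.67×10⁻⁸ × 0.926 × 8.89×10^10.
P = 3870 W.

P ≈ 3870 W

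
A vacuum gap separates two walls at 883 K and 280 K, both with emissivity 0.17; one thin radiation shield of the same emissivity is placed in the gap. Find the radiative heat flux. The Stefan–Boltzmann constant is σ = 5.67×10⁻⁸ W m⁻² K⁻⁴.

q ≈ 1580 W/m²

Each of the 2 gaps contributes resistance (2/ε − 1) = 2/0.17 − 1 = 10.76; total = 21.53.
q = σ(T₁⁴ − T₂⁴) / 21.53 = 5.67×10⁻⁸ × 6.02×10^11 / 21.53 = 1580 W/m².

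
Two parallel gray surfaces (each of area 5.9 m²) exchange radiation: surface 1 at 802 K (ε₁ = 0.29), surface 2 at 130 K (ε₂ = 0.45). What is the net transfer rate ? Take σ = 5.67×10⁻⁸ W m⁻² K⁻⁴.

For two large parallel gray plates, q = σ(T₁⁴ − T₂⁴) / (1/ε₁ + 1/ε₂ − 1).
1/ε₁ + 1/ε₂ − 1 = 1/0.29 + 1/0.45 − 1 = 4.670.
T₁⁴ − T₂⁴ = 4.14×10^11 − 2.86×10^8 = 4.13×10^11 K⁴.
q = 5.67×10⁻⁸ × 4.13×10^11 / 4.670 = 5020 W/m².
Q = q·A = 5020 × 5.9 = 29600 W.

Q ≈ 29600 W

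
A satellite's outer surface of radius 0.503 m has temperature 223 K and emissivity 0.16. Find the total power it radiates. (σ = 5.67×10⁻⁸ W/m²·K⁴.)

P ≈ 71.3 W

A = 4πr² = 4π × (0.503)² = 3.18 m².
P = εσAT⁴ = 0.16 × 5.67×10⁻⁸ × 3.18 × (223)⁴ = 0.16 × 5.67×10⁻⁸ × 3.18 × 2.47×10^9.
P = 71.3 W.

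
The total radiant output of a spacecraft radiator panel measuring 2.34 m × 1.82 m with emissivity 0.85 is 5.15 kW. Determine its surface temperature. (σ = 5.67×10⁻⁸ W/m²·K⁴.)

A = 2.34 × 1.82 = 4.26 m².
From P = εσAT⁴, T = (P / εσA)^(1/4) = (5150 / (0.85 × 5.67×10⁻⁸ × 4.26))^(1/4).
T = (2.51×10^10)^(1/4) = 398 K.

T ≈ 398 K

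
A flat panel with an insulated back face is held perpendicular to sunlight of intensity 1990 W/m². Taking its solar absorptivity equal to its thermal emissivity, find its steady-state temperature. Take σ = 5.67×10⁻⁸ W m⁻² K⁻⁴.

T ≈ 433 K

Absorbed flux αS = emitted flux εσT⁴ (one radiating face); with α = ε, T = (S/σ)^(1/4).
T = (1990 / 5.67×10⁻⁸)^(1/4) = (3.51×10^10)^(1/4).
T = 433 K.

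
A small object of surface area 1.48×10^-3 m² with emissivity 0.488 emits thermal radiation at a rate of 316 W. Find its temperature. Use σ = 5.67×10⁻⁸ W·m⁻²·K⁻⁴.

From P = εσAT⁴, T = (P / εσA)^(1/4) = (316 / (0.488 × 5.67×10⁻⁸ × 1.48×10^-3))^(1/4).
T = (7.72×10^12)^(1/4) = 1670 K.

T ≈ 1670 K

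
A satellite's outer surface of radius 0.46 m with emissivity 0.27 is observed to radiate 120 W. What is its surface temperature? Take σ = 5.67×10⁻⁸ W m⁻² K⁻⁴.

A = 4πr² = 4π × (0.46)² = 2.66 m².
From P = εσAT⁴, T = (P / εσA)^(1/4) = (120 / (0.27 × 5.67×10⁻⁸ × 2.66))^(1/4).
T = (2.95×10^9)^(1/4) = 233 K.

T ≈ 233 K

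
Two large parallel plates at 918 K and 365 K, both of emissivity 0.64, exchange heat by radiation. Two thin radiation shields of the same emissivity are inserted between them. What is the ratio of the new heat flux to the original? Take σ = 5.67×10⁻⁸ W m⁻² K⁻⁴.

ratio ≈ 0.333

With N identical shields there are N+1 = 3 gaps in series, each with the same radiative resistance, so the flux falls to 1/(N+1) of its unshielded value.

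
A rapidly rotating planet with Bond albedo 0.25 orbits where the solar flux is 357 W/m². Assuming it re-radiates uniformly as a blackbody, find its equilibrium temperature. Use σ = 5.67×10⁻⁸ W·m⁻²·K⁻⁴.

Power absorbed = (1−a)S·πR²; power emitted = 4πR²σT⁴. Equating and cancelling πR²:
T = ((1−a)S / 4σ)^(1/4) = (268 / (4 × 5.67×10⁻⁸))^(1/4) = (1.18×10^9)^(1/4).
T = 185 K.

T ≈ 185 K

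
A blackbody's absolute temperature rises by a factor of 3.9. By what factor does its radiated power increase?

factor ≈ 231

P ∝ T⁴, so the power scales as (3.9)⁴ = 231.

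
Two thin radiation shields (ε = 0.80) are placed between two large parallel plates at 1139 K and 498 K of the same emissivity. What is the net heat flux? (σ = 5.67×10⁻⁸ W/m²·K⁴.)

q ≈ 20400 W/m²

Each of the 3 gaps contributes resistance (2/ε − 1) = 2/0.80 − 1 = 1.500; total = 4.500.
q = σ(T₁⁴ − T₂⁴) / 4.500 = 5.67×10⁻⁸ × 1.62×10^12 / 4.500 = 20400 W/m².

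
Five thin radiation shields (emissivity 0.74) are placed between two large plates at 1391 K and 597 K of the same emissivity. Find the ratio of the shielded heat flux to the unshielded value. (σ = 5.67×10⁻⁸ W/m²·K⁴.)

ratio ≈ 0.167

With N identical shields there are N+1 = 6 gaps in series, each with the same radiative resistance, so the flux falls to 1/(N+1) of its unshielded value.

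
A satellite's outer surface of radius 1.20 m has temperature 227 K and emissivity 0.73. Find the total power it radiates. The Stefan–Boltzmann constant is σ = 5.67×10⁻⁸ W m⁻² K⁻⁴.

A = 4πr² = 4π × (1.20)² = 18.1 m².
Stefan–Boltzmann: P = εσAT⁴ = 0.73 × 5.67×10⁻⁸ × 18.1 × (227)⁴ = 0.73 × 5.67×10⁻⁸ × 18.1 × 2.66×10^9.
P = 1990 W.

P ≈ 1990 W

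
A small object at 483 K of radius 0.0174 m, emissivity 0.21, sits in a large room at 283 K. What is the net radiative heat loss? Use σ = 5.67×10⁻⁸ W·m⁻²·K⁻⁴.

Q ≈ 2.17 W

A = 4πr² = 4π × (0.0174)² = 3.80×10^-3 m².
Q = εσA(T⁴ − T_s⁴). T⁴ − T_s⁴ = (483)⁴ − (283)⁴ = 5.44×10^10 − 6.41×10^9 = 4.80×10^10 K⁴.
Q = 0.21 × 5.67×10⁻⁸ × 3.80×10^-3 × 4.80×10^10 = 2.17 W.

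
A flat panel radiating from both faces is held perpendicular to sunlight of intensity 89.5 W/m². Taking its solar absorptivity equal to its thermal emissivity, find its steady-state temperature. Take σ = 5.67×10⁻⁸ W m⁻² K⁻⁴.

Absorbed flux αS = emitted flux 2εσT⁴ per unit area; with α = ε this gives T = (S/2σ)^(1/4).
T = (89.5 / (2 × 5.67×10⁻⁸))^(1/4) = (7.89×10^8)^(1/4).
T = 168 K.

T ≈ 168 K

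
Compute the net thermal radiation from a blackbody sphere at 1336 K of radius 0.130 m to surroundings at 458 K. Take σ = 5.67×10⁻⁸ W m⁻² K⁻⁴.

Q ≈ 37800 W

A = 4πr² = 4π × (0.130)² = 0.212 m².
Q = σA(T⁴ − T_s⁴). T⁴ − T_s⁴ = (1336)⁴ − (458)⁴ = 3.19×10^12 − 4.40×10^10 = 3.14×10^12 K⁴.
Q = 5.67×10⁻⁸ × 0.212 × 3.14×10^12 = 37800 W.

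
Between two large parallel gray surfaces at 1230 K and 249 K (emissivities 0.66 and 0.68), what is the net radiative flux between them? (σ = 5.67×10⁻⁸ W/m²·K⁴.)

q ≈ 65200 W/m²

For two large parallel gray plates, q = σ(T₁⁴ − T₂⁴) / (1/ε₁ + 1/ε₂ − 1).
1/ε₁ + 1/ε₂ − 1 = 1/0.66 + 1/0.68 − 1 = 1.986.
T₁⁴ − T₂⁴ = 2.29×10^12 − 3.84×10^9 = 2.29×10^12 K⁴.
q = 5.67×10⁻⁸ × 2.29×10^12 / 1.986 = 65200 W/m².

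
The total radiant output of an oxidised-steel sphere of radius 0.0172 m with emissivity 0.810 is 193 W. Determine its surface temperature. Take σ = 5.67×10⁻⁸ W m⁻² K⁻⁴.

A = 4πr² = 4π × (0.0172)² = 3.72×10^-3 m².
From P = εσAT⁴, T = (P / εσA)^(1/4) = (193 / (0.810 × 5.67×10⁻⁸ × 3.72×10^-3))^(1/4).
T = (1.13×10^12)^(1/4) = 1030 K.

T ≈ 1030 K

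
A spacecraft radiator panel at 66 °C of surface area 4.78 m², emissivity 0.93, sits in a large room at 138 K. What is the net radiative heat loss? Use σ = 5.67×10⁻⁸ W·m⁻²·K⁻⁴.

Q ≈ 3240 W

Convert: 66 °C = 339 K.
Q = εσA(T⁴ − T_s⁴). T⁴ − T_s⁴ = (339)⁴ − (138)⁴ = 1.32×10^10 − 3.63×10^8 = 1.28×10^10 K⁴.
Q = 0.93 × 5.67×10⁻⁸ × 4.78 × 1.28×10^10 = 3240 W.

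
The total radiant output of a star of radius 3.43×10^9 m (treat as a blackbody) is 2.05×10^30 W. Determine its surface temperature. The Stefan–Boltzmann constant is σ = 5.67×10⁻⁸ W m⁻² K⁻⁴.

T ≈ 22200 K

A = 4πr² = 4π × (3.43×10^9)² = 1.48×10^20 m².
From P = σAT⁴, T = (P / σA)^(1/4) = (2.05×10^30 / (5.67×10⁻⁸ × 1.48×10^20))^(1/4).
T = (2.45×10^17)^(1/4) = 22200 K.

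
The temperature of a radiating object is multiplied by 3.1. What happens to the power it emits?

factor ≈ 92.4

P ∝ T⁴, so the power scales as (3.1)⁴ = 92.4.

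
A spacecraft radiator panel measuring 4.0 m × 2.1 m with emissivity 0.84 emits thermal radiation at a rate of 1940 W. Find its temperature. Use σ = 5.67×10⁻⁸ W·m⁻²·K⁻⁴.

T ≈ 264 K

A = 4.0 × 2.1 = 8.40 m².
From P = εσAT⁴, T = (P / εσA)^(1/4) = (1940 / (0.84 × 5.67×10⁻⁸ × 8.40))^(1/4).
T = (4.85×10^9)^(1/4) = 264 K.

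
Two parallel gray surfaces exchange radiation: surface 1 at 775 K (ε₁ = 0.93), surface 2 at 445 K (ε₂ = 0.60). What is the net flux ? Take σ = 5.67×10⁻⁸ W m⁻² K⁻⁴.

q ≈ 10500 W/m²

For two large parallel gray plates, q = σ(T₁⁴ − T₂⁴) / (1/ε₁ + 1/ε₂ − 1).
1/ε₁ + 1/ε₂ − 1 = 1/0.93 + 1/0.60 − 1 = 1.742.
T₁⁴ − T₂⁴ = 3.61×10^11 − 3.92×10^10 = 3.22×10^11 K⁴.
q = 5.67×10⁻⁸ × 3.22×10^11 / 1.742 = 10500 W/m².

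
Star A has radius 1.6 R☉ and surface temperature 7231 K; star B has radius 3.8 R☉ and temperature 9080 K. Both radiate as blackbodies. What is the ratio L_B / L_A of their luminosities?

L = 4πR²σT⁴ ∝ R²T⁴, so L_B/L_A = (3.8/1.6)² × (9080/7231)⁴ = 5.64 × 2.49 = 14.0.

L_B/L_A ≈ 14.0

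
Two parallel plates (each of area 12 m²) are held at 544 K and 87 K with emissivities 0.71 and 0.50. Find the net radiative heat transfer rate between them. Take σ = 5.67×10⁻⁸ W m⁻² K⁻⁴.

Q ≈ 24700 W

For two large parallel gray plates, q = σ(T₁⁴ − T₂⁴) / (1/ε₁ + 1/ε₂ − 1).
1/ε₁ + 1/ε₂ − 1 = 1/0.71 + 1/0.50 − 1 = 2.408.
T₁⁴ − T₂⁴ = 8.76×10^10 − 5.73×10^7 = 8.75×10^10 K⁴.
q = 5.67×10⁻⁸ × 8.75×10^10 / 2.408 = 2060 W/m².
Q = q·A = 2060 × 12 = 24700 W.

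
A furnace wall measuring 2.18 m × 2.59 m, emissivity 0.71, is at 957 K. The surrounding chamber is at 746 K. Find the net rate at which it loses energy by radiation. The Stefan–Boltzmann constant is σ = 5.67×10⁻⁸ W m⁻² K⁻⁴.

Q ≈ 1.20×10^5 W

A = 2.18 × 2.59 = 5.65 m².
Q = εσA(T⁴ − T_s⁴). T⁴ − T_s⁴ = (957)⁴ − (746)⁴ = 8.39×10^11 − 3.10×10^11 = 5.29×10^11 K⁴.
Q = 0.71 × 5.67×10⁻⁸ × 5.65 × 5.29×10^11 = 1.20×10^5 W.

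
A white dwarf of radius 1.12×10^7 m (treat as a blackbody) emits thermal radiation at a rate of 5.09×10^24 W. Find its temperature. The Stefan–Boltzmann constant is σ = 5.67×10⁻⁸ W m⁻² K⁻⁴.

A = 4πr² = 4π × (1.12×10^7)² = 1.58×10^15 m².
From P = σAT⁴, T = (P / σA)^(1/4) = (5.09×10^24 / (5.67×10⁻⁸ × 1.58×10^15))^(1/4).
T = (5.69×10^16)^(1/4) = 15400 K.

T ≈ 15400 K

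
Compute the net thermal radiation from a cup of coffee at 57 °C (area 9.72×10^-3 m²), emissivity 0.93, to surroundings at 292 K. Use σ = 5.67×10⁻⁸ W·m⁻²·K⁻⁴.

Convert: 57 °C = 330 K.
Q = εσA(T⁴ − T_s⁴). T⁴ − T_s⁴ = (330)⁴ − (292)⁴ = 1.19×10^10 − 7.27×10^9 = 4.59×10^9 K⁴.
Q = 0.93 × 5.67×10⁻⁸ × 9.72×10^-3 × 4.59×10^9 = 2.35 W.

Q ≈ 2.35 W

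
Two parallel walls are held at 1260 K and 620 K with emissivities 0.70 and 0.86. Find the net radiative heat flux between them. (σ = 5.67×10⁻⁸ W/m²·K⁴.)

q ≈ 84500 W/m²

For two large parallel gray plates, q = σ(T₁⁴ − T₂⁴) / (1/ε₁ + 1/ε₂ − 1).
1/ε₁ + 1/ε₂ − 1 = 1/0.70 + 1/0.86 − 1 = 1.591.
T₁⁴ − T₂⁴ = 2.52×10^12 − 1.48×10^11 = 2.37×10^12 K⁴.
q = 5.67×10⁻⁸ × 2.37×10^12 / 1.591 = 84500 W/m².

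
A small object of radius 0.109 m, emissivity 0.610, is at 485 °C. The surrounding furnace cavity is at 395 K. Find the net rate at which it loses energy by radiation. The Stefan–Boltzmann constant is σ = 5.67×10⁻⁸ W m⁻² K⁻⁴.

A = 4πr² = 4π × (0.109)² = 0.149 m².
Convert: 485 °C = 758 K.
Q = εσA(T⁴ − T_s⁴). T⁴ − T_s⁴ = (758)⁴ − (395)⁴ = 3.30×10^11 − 2.43×10^10 = 3.06×10^11 K⁴.
Q = 0.610 × 5.67×10⁻⁸ × 0.149 × 3.06×10^11 = 1580 W.

Q ≈ 1580 W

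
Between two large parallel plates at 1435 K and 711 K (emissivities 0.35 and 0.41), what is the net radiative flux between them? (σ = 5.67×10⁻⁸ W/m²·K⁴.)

For two large parallel gray plates, q = σ(T₁⁴ − T₂⁴) / (1/ε₁ + 1/ε₂ − 1).
1/ε₁ + 1/ε₂ − 1 = 1/0.35 + 1/0.41 − 1 = 4.296.
T₁⁴ − T₂⁴ = 4.24×10^12 − 2.56×10^11 = 3.98×10^12 K⁴.
q = 5.67×10⁻⁸ × 3.98×10^12 / 4.296 = 52600 W/m².

q ≈ 52600 W/m²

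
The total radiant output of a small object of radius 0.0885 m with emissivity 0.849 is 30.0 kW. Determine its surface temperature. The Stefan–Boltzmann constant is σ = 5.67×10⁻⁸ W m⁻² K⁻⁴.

T ≈ 1590 K

A = 4πr² = 4π × (0.0885)² = 0.0984 m².
From P = εσAT⁴, T = (P / εσA)^(1/4) = (30000 / (0.849 × 5.67×10⁻⁸ × 0.0984))^(1/4).
T = (6.33×10^12)^(1/4) = 1590 K.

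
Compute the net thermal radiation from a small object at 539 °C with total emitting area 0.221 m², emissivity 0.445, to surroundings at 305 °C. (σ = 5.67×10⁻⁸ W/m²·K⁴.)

Q ≈ 1800 W

Convert: 539 °C = 812 K; 305 °C = 578 K.
Q = εσA(T⁴ − T_s⁴). T⁴ − T_s⁴ = (812)⁴ − (578)⁴ = 4.35×10^11 − 1.12×10^11 = 3.23×10^11 K⁴.
Q = 0.445 × 5.67×10⁻⁸ × 0.221 × 3.23×10^11 = 1800 W.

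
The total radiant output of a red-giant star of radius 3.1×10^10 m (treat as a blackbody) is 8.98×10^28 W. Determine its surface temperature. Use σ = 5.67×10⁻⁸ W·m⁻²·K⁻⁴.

T ≈ 3380 K

A = 4πr² = 4π × (3.1×10^10)² = 1.21×10^22 m².
From P = σAT⁴, T = (P / σA)^(1/4) = (8.98×10^28 / (5.67×10⁻⁸ × 1.21×10^22))^(1/4).
T = (1.31×10^14)^(1/4) = 3380 K.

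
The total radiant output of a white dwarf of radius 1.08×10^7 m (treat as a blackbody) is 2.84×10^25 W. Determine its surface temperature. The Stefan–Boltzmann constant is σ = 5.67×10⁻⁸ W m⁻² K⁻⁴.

T ≈ 24200 K

A = 4πr² = 4π × (1.08×10^7)² = 1.47×10^15 m².
From P = σAT⁴, T = (P / σA)^(1/4) = (2.84×10^25 / (5.67×10⁻⁸ × 1.47×10^15))^(1/4).
T = (3.42×10^17)^(1/4) = 24200 K.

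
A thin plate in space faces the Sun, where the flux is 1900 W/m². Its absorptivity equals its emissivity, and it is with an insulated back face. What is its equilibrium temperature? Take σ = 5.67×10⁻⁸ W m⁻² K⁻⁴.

Absorbed flux αS = emitted flux εσT⁴ (one radiating face); with α = ε, T = (S/σ)^(1/4).
T = (1900 / 5.67×10⁻⁸)^(1/4) = (3.35×10^10)^(1/4).
T = 428 K.

T ≈ 428 K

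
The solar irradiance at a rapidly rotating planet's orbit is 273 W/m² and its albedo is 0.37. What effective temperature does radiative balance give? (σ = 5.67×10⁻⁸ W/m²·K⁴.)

T ≈ 166 K

Power absorbed = (1−a)S·πR²; power emitted = 4πR²σT⁴. Equating and cancelling πR²:
T = ((1−a)S / 4σ)^(1/4) = (172 / (4 × 5.67×10⁻⁸))^(1/4) = (7.58×10^8)^(1/4).
T = 166 K.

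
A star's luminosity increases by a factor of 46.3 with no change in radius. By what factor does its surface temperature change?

factor ≈ 2.61

P ∝ T⁴ ⇒ T ∝ P^(1/4), so T scales by (46.3)^(1/4) = 2.61.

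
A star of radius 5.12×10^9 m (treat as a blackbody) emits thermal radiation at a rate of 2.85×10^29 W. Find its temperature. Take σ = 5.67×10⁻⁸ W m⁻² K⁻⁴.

A = 4πr² = 4π × (5.12×10^9)² = 3.29×10^20 m².
From P = σAT⁴, T = (P / σA)^(1/4) = (2.85×10^29 / (5.67×10⁻⁸ × 3.29×10^20))^(1/4).
T = (1.53×10^16)^(1/4) = 11100 K.

T ≈ 11100 K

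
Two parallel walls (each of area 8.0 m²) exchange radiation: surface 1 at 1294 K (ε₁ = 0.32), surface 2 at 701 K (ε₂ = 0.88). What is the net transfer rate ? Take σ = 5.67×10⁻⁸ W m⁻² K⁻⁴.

For two large parallel gray plates, q = σ(T₁⁴ − T₂⁴) / (1/ε₁ + 1/ε₂ − 1).
1/ε₁ + 1/ε₂ − 1 = 1/0.32 + 1/0.88 − 1 = 3.261.
T₁⁴ − T₂⁴ = 2.80×10^12 − 2.41×10^11 = 2.56×10^12 K⁴.
q = 5.67×10⁻⁸ × 2.56×10^12 / 3.261 = 44500 W/m².
Q = q·A = 44500 × 8.0 = 3.56×10^5 W.

Q ≈ 3.56×10^5 W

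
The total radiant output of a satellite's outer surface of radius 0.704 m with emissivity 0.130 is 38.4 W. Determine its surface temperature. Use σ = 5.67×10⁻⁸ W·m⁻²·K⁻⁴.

A = 4πr² = 4π × (0.704)² = 6.23 m².
From P = εσAT⁴, T = (P / εσA)^(1/4) = (38.4 / (0.130 × 5.67×10⁻⁸ × 6.23))^(1/4).
T = (8.36×10^8)^(1/4) = 170 K.

T ≈ 170 K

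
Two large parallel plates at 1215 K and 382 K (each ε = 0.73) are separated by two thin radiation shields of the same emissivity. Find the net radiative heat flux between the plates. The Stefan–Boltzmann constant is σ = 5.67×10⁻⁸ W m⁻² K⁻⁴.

q ≈ 23400 W/m²

Each of the 3 gaps contributes resistance (2/ε − 1) = 2/0.73 − 1 = 1.740; total = 5.219.
q = σ(T₁⁴ − T₂⁴) / 5.219 = 5.67×10⁻⁸ × 2.16×10^12 / 5.219 = 23400 W/m².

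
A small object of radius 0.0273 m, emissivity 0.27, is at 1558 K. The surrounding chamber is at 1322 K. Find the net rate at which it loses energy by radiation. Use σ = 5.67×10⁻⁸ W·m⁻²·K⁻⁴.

Q ≈ 407 W

A = 4πr² = 4π × (0.0273)² = 9.37×10^-3 m².
Q = εσA(T⁴ − T_s⁴). T⁴ − T_s⁴ = (1558)⁴ − (1322)⁴ = 5.89×10^12 − 3.05×10^12 = 2.84×10^12 K⁴.
Q = 0.27 × 5.67×10⁻⁸ × 9.37×10^-3 × 2.84×10^12 = 407 W.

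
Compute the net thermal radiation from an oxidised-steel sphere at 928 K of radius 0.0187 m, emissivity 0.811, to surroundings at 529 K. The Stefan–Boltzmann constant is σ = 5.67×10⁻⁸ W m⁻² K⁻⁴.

A = 4πr² = 4π × (0.0187)² = 4.39×10^-3 m².
Q = εσA(T⁴ − T_s⁴). T⁴ − T_s⁴ = (928)⁴ − (529)⁴ = 7.42×10^11 − 7.83×10^10 = 6.63×10^11 K⁴.
Q = 0.811 × 5.67×10⁻⁸ × 4.39×10^-3 × 6.63×10^11 = 134 W.

Q ≈ 134 W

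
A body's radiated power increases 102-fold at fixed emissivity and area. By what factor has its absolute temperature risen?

factor ≈ 3.18

P ∝ T⁴ ⇒ T ∝ P^(1/4), so T scales by (102)^(1/4) = 3.18.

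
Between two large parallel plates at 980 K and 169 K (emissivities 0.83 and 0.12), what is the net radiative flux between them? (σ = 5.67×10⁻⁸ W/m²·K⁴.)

For two large parallel gray plates, q = σ(T₁⁴ − T₂⁴) / (1/ε₁ + 1/ε₂ − 1).
1/ε₁ + 1/ε₂ − 1 = 1/0.83 + 1/0.12 − 1 = 8.538.
T₁⁴ − T₂⁴ = 9.22×10^11 − 8.16×10^8 = 9.22×10^11 K⁴.
q = 5.67×10⁻⁸ × 9.22×10^11 / 8.538 = 6120 W/m².

q ≈ 6120 W/m²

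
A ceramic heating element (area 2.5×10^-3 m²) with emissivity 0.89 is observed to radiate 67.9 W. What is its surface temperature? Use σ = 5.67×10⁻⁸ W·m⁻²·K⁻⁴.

From P = εσAT⁴, T = (P / εσA)^(1/4) = (67.9 / (0.89 × 5.67×10⁻⁸ × 2.50×10^-3))^(1/4).
T = (5.38×10^11)^(1/4) = 857 K.

T ≈ 857 K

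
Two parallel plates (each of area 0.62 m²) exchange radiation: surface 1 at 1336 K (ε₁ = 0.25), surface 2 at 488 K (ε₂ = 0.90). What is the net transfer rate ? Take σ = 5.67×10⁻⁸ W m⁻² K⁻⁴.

For two large parallel gray plates, q = σ(T₁⁴ − T₂⁴) / (1/ε₁ + 1/ε₂ − 1).
1/ε₁ + 1/ε₂ − 1 = 1/0.25 + 1/0.90 − 1 = 4.111.
T₁⁴ − T₂⁴ = 3.19×10^12 − 5.67×10^10 = 3.13×10^12 K⁴.
q = 5.67×10⁻⁸ × 3.13×10^12 / 4.111 = 43200 W/m².
Q = q·A = 43200 × 0.62 = 26800 W.

Q ≈ 26800 W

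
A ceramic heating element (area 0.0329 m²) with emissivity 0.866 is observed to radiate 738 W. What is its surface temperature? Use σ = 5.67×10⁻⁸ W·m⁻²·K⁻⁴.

T ≈ 822 K

From P = εσAT⁴, T = (P / εσA)^(1/4) = (738 / (0.866 × 5.67×10⁻⁸ × 0.0329))^(1/4).
T = (4.57×10^11)^(1/4) = 822 K.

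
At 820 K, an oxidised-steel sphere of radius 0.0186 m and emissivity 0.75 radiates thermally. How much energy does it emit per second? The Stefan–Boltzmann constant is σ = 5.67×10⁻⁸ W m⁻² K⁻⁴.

P ≈ 83.6 W

A = 4πr² = 4π × (0.0186)² = 4.35×10^-3 m².
Stefan–Boltzmann: P = εσAT⁴ = 0.75 × 5.67×10⁻⁸ × 4.35×10^-3 × (820)⁴ = 0.75 × 5.67×10⁻⁸ × 4.35×10^-3 × 4.52×10^11.
P = 83.6 W.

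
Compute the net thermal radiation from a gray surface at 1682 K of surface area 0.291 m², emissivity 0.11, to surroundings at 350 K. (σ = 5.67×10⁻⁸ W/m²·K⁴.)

Q ≈ 14500 W

Q = εσA(T⁴ − T_s⁴). T⁴ − T_s⁴ = (1682)⁴ − (350)⁴ = 8.00×10^12 − 1.50×10^10 = 7.99×10^12 K⁴.
Q = 0.11 × 5.67×10⁻⁸ × 0.291 × 7.99×10^12 = 14500 W.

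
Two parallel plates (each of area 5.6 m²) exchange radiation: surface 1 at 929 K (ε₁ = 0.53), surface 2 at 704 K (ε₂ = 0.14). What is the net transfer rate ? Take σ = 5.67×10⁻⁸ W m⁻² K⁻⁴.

Q ≈ 19700 W

For two large parallel gray plates, q = σ(T₁⁴ − T₂⁴) / (1/ε₁ + 1/ε₂ − 1).
1/ε₁ + 1/ε₂ − 1 = 1/0.53 + 1/0.14 − 1 = 8.030.
T₁⁴ − T₂⁴ = 7.45×10^11 − 2.46×10^11 = 4.99×10^11 K⁴.
q = 5.67×10⁻⁸ × 4.99×10^11 / 8.030 = 3530 W/m².
Q = q·A = 3530 × 5.6 = 19700 W.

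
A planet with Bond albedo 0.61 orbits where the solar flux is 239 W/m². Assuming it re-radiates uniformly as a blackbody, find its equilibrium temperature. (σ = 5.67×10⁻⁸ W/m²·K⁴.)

Power absorbed = (1−a)S·πR²; power emitted = 4πR²σT⁴. Equating and cancelling πR²:
T = ((1−a)S / 4σ)^(1/4) = (93.2 / (4 × 5.67×10⁻⁸))^(1/4) = (4.11×10^8)^(1/4).
T = 142 K.

T ≈ 142 K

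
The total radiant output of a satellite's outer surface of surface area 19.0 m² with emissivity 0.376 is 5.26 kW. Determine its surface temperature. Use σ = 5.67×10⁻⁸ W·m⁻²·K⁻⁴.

T ≈ 338 K

From P = εσAT⁴, T = (P / εσA)^(1/4) = (5260 / (0.376 × 5.67×10⁻⁸ × 19.0))^(1/4).
T = (1.30×10^10)^(1/4) = 338 K.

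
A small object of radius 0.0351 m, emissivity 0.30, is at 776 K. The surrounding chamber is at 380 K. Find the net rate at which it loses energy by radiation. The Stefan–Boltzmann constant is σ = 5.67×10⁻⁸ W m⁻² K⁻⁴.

A = 4πr² = 4π × (0.0351)² = 0.0155 m².
Q = εσA(T⁴ − T_s⁴). T⁴ − T_s⁴ = (776)⁴ − (380)⁴ = 3.63×10^11 − 2.09×10^10 = 3.42×10^11 K⁴.
Q = 0.30 × 5.67×10⁻⁸ × 0.0155 × 3.42×10^11 = 90.0 W.

Q ≈ 90.0 W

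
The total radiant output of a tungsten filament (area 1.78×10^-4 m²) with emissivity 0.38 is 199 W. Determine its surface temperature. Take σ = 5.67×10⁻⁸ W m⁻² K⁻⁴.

T ≈ 2680 K

From P = εσAT⁴, T = (P / εσA)^(1/4) = (199 / (0.38 × 5.67×10⁻⁸ × 1.78×10^-4))^(1/4).
T = (5.19×10^13)^(1/4) = 2680 K.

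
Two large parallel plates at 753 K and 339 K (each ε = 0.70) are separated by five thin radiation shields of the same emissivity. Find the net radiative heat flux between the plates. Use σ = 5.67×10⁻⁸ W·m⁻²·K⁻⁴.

Each of the 6 gaps contributes resistance (2/ε − 1) = 2/0.70 − 1 = 1.857; total = 11.14.
q = σ(T₁⁴ − T₂⁴) / 11.14 = 5.67×10⁻⁸ × 3.08×10^11 / 11.14 = 1570 W/m².

q ≈ 1570 W/m²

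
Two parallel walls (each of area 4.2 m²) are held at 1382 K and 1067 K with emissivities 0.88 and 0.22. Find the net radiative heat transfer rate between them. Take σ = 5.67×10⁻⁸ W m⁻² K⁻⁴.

Q ≈ 1.20×10^5 W

For two large parallel gray plates, q = σ(T₁⁴ − T₂⁴) / (1/ε₁ + 1/ε₂ − 1).
1/ε₁ + 1/ε₂ − 1 = 1/0.88 + 1/0.22 − 1 = 4.682.
T₁⁴ − T₂⁴ = 3.65×10^12 − 1.30×10^12 = 2.35×10^12 K⁴.
q = 5.67×10⁻⁸ × 2.35×10^12 / 4.682 = 28500 W/m².
Q = q·A = 28500 × 4.2 = 1.20×10^5 W.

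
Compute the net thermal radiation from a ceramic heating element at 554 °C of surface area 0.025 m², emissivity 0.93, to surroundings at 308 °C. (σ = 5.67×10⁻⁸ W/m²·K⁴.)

Convert: 554 °C = 827 K; 308 °C = 581 K.
Q = εσA(T⁴ − T_s⁴). T⁴ − T_s⁴ = (827)⁴ − (581)⁴ = 4.68×10^11 − 1.14×10^11 = 3.54×10^11 K⁴.
Q = 0.93 × 5.67×10⁻⁸ × 0.0250 × 3.54×10^11 = 466 W.

Q ≈ 466 W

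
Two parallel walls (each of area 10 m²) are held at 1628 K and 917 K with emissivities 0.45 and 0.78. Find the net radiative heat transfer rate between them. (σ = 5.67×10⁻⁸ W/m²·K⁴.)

Q ≈ 1.43×10^6 W

For two large parallel gray plates, q = σ(T₁⁴ − T₂⁴) / (1/ε₁ + 1/ε₂ − 1).
1/ε₁ + 1/ε₂ − 1 = 1/0.45 + 1/0.78 − 1 = 2.504.
T₁⁴ − T₂⁴ = 7.02×10^12 − 7.07×10^11 = 6.32×10^12 K⁴.
q = 5.67×10⁻⁸ × 6.32×10^12 / 2.504 = 1.43×10^5 W/m².
Q = q·A = 1.43×10^5 × 10 = 1.43×10^6 W.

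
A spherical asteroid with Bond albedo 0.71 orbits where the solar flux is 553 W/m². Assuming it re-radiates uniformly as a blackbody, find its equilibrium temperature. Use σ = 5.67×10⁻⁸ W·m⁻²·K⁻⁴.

Power absorbed = (1−a)S·πR²; power emitted = 4πR²σT⁴. Equating and cancelling πR²:
T = ((1−a)S / 4σ)^(1/4) = (160 / (4 × 5.67×10⁻⁸))^(1/4) = (7.07×10^8)^(1/4).
T = 163 K.

T ≈ 163 K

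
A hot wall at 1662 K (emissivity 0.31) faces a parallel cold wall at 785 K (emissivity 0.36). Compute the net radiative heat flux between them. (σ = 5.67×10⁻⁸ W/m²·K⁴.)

q ≈ 82200 W/m²

For two large parallel gray plates, q = σ(T₁⁴ − T₂⁴) / (1/ε₁ + 1/ε₂ − 1).
1/ε₁ + 1/ε₂ − 1 = 1/0.31 + 1/0.36 − 1 = 5.004.
T₁⁴ − T₂⁴ = 7.63×10^12 − 3.80×10^11 = 7.25×10^12 K⁴.
q = 5.67×10⁻⁸ × 7.25×10^12 / 5.004 = 82200 W/m².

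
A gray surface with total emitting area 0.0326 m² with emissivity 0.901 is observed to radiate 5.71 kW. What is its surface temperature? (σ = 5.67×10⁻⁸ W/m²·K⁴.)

T ≈ 1360 K

From P = εσAT⁴, T = (P / εσA)^(1/4) = (5710 / (0.901 × 5.67×10⁻⁸ × 0.0326))^(1/4).
T = (3.43×10^12)^(1/4) = 1360 K.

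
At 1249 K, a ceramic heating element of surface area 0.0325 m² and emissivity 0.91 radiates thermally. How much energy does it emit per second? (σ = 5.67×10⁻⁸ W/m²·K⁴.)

Stefan–Boltzmann: P = εσAT⁴ = 0.91 × 5.67×10⁻⁸ × 0.0325 × (1249)⁴ = 0.91 × 5.67×10⁻⁸ × 0.0325 × 2.43×10^12.
P = 4080 W.

P ≈ 4080 W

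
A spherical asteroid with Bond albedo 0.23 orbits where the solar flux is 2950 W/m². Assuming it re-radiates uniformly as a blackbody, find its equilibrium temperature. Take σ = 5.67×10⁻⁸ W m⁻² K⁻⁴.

T ≈ 316 K

Power absorbed = (1−a)S·πR²; power emitted = 4πR²σT⁴. Equating and cancelling πR²:
T = ((1−a)S / 4σ)^(1/4) = (2270 / (4 × 5.67×10⁻⁸))^(1/4) = (1.00×10^10)^(1/4).
T = 316 K.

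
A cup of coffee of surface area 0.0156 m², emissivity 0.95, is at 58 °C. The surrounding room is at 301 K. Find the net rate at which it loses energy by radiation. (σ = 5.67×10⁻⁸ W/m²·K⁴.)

Convert: 58 °C = 331 K.
Q = εσA(T⁴ − T_s⁴). T⁴ − T_s⁴ = (331)⁴ − (301)⁴ = 1.20×10^10 − 8.21×10^9 = 3.80×10^9 K⁴.
Q = 0.95 × 5.67×10⁻⁸ × 0.0156 × 3.80×10^9 = 3.19 W.

Q ≈ 3.19 W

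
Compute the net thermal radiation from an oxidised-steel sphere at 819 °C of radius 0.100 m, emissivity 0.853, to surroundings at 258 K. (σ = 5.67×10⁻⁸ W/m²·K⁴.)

A = 4πr² = 4π × (0.100)² = 0.126 m².
Convert: 819 °C = 1092 K.
Q = εσA(T⁴ − T_s⁴). T⁴ − T_s⁴ = (1092)⁴ − (258)⁴ = 1.42×10^12 − 4.43×10^9 = 1.42×10^12 K⁴.
Q = 0.853 × 5.67×10⁻⁸ × 0.126 × 1.42×10^12 = 8620 W.

Q ≈ 8620 W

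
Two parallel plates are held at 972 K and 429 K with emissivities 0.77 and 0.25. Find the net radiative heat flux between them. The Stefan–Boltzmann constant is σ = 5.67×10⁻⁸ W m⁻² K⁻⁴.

q ≈ 11300 W/m²

For two large parallel gray plates, q = σ(T₁⁴ − T₂⁴) / (1/ε₁ + 1/ε₂ − 1).
1/ε₁ + 1/ε₂ − 1 = 1/0.77 + 1/0.25 − 1 = 4.299.
T₁⁴ − T₂⁴ = 8.93×10^11 − 3.39×10^10 = 8.59×10^11 K⁴.
q = 5.67×10⁻⁸ × 8.59×10^11 / 4.299 = 11300 W/m².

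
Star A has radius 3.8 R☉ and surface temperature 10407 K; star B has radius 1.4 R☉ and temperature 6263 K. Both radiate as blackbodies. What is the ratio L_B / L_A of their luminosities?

L = 4πR²σT⁴ ∝ R²T⁴, so L_B/L_A = (1.4/3.8)² × (6263/10407)⁴ = 0.136 × 0.131 = 0.0178.

L_B/L_A ≈ 0.0178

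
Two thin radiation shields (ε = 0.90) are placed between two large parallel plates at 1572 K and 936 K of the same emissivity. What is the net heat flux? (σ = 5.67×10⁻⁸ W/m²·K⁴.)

q ≈ 82600 W/m²

Each of the 3 gaps contributes resistance (2/ε − 1) = 2/0.90 − 1 = 1.222; total = 3.667.
q = σ(T₁⁴ − T₂⁴) / 3.667 = 5.67×10⁻⁸ × 5.34×10^12 / 3.667 = 82600 W/m².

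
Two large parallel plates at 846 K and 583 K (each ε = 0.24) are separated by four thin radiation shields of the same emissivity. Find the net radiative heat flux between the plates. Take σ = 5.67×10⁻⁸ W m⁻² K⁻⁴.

q ≈ 613 W/m²

Each of the 5 gaps contributes resistance (2/ε − 1) = 2/0.24 − 1 = 7.333; total = 36.67.
q = σ(T₁⁴ − T₂⁴) / 36.67 = 5.67×10⁻⁸ × 3.97×10^11 / 36.67 = 613 W/m².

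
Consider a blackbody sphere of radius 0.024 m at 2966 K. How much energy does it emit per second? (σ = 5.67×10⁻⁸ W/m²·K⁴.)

P ≈ 31800 W

A = 4πr² = 4π × (0.024)² = 7.24×10^-3 m².
P = σAT⁴ = 5.67×10⁻⁸ × 7.24×10^-3 × (2966)⁴ = 5.67×10⁻⁸ × 7.24×10^-3 × 7.74×10^13.
P = 31800 W.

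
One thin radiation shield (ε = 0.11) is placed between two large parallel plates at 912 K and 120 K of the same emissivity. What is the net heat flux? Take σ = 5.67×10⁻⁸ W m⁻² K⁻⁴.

Each of the 2 gaps contributes resistance (2/ε − 1) = 2/0.11 − 1 = 17.18; total = 34.36.
q = σ(T₁⁴ − T₂⁴) / 34.36 = 5.67×10⁻⁸ × 6.92×10^11 / 34.36 = 1140 W/m².

q ≈ 1140 W/m²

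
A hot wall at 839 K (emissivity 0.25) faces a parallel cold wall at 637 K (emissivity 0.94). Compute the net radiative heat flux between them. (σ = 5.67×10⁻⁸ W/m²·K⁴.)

For two large parallel gray plates, q = σ(T₁⁴ − T₂⁴) / (1/ε₁ + 1/ε₂ − 1).
1/ε₁ + 1/ε₂ − 1 = 1/0.25 + 1/0.94 − 1 = 4.064.
T₁⁴ − T₂⁴ = 4.96×10^11 − 1.65×10^11 = 3.31×10^11 K⁴.
q = 5.67×10⁻⁸ × 3.31×10^11 / 4.064 = 4620 W/m².

q ≈ 4620 W/m²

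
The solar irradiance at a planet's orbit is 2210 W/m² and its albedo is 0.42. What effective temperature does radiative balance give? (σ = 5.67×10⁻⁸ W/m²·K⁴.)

Power absorbed = (1−a)S·πR²; power emitted = 4πR²σT⁴. Equating and cancelling πR²:
T = ((1−a)S / 4σ)^(1/4) = (1280 / (4 × 5.67×10⁻⁸))^(1/4) = (5.65×10^9)^(1/4).
T = 274 K.

T ≈ 274 K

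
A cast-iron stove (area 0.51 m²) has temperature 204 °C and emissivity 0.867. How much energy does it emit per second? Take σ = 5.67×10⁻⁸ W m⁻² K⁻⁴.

204 °C = 477 K.
Stefan–Boltzmann: P = εσAT⁴ = 0.867 × 5.67×10⁻⁸ × 0.510 × (477)⁴ = 0.867 × 5.67×10⁻⁸ × 0.510 × 5.18×10^10.
P = 1300 W.

P ≈ 1300 W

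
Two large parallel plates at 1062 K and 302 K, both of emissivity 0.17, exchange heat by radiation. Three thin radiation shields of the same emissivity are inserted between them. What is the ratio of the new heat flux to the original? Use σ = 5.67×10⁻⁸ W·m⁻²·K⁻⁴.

ratio ≈ 0.250

With N identical shields there are N+1 = 4 gaps in series, each with the same radiative resistance, so the flux falls to 1/(N+1) of its unshielded value.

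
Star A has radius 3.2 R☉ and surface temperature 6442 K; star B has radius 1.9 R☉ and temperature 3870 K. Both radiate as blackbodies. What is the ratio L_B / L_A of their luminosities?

L = 4πR²σT⁴ ∝ R²T⁴, so L_B/L_A = (1.9/3.2)² × (3870/6442)⁴ = 0.353 × 0.130 = 0.0459.

L_B/L_A ≈ 0.0459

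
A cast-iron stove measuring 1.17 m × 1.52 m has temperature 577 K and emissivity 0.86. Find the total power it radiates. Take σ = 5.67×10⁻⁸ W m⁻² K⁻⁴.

P ≈ 9610 W

A = 1.17 × 1.52 = 1.78 m².
Stefan–Boltzmann: P = εσAT⁴ = 0.86 × 5.67×10⁻⁸ × 1.78 × (577)⁴ = 0.86 × 5.67×10⁻⁸ × 1.78 × 1.11×10^11.
P = 9610 W.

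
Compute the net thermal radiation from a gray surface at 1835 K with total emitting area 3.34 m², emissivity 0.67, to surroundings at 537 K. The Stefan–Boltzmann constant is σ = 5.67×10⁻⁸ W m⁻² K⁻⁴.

Q = εσA(T⁴ − T_s⁴). T⁴ − T_s⁴ = (1835)⁴ − (537)⁴ = 1.13×10^13 − 8.32×10^10 = 1.13×10^13 K⁴.
Q = 0.67 × 5.67×10⁻⁸ × 3.34 × 1.13×10^13 = 1.43×10^6 W.

Q ≈ 1.43×10^6 W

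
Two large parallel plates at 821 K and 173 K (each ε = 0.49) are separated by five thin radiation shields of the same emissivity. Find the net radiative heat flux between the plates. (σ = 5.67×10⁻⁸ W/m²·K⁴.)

Each of the 6 gaps contributes resistance (2/ε − 1) = 2/0.49 − 1 = 3.082; total = 18.49.
q = σ(T₁⁴ − T₂⁴) / 18.49 = 5.67×10⁻⁸ × 4.53×10^11 / 18.49 = 1390 W/m².

q ≈ 1390 W/m²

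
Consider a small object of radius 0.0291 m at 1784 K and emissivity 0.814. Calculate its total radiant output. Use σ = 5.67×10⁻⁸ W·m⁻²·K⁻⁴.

A = 4πr² = 4π × (0.0291)² = 0.0106 m².
Stefan–Boltzmann: P = εσAT⁴ = 0.814 × 5.67×10⁻⁸ × 0.0106 × (1784)⁴ = 0.814 × 5.67×10⁻⁸ × 0.0106 × 1.01×10^13.
P = 4970 W.

P ≈ 4970 W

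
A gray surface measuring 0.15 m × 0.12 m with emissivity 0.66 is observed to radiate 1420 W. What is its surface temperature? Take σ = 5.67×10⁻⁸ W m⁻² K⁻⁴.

T ≈ 1200 K

A = 0.15 × 0.12 = 0.0180 m².
From P = εσAT⁴, T = (P / εσA)^(1/4) = (1420 / (0.66 × 5.67×10⁻⁸ × 0.0180))^(1/4).
T = (2.11×10^12)^(1/4) = 1200 K.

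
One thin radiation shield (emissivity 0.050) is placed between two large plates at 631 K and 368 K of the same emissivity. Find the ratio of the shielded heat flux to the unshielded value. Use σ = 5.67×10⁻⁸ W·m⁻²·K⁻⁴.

With N identical shields there are N+1 = 2 gaps in series, each with the same radiative resistance, so the flux falls to 1/(N+1) of its unshielded value.

ratio ≈ 0.500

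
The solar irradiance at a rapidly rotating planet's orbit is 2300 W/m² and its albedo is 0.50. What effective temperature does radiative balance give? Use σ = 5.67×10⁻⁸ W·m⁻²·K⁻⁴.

Power absorbed = (1−a)S·πR²; power emitted = 4πR²σT⁴. Equating and cancelling πR²:
T = ((1−a)S / 4σ)^(1/4) = (1150 / (4 × 5.67×10⁻⁸))^(1/4) = (5.07×10^9)^(1/4).
T = 267 K.

T ≈ 267 K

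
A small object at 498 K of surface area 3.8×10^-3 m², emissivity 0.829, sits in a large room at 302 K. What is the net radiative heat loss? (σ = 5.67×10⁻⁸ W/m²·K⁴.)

Q = εσA(T⁴ − T_s⁴). T⁴ − T_s⁴ = (498)⁴ − (302)⁴ = 6.15×10^10 − 8.32×10^9 = 5.32×10^10 K⁴.
Q = 0.829 × 5.67×10⁻⁸ × 3.80×10^-3 × 5.32×10^10 = 9.50 W.

Q ≈ 9.50 W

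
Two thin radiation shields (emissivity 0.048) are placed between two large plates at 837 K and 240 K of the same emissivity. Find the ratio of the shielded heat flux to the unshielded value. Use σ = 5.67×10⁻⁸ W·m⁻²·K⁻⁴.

With N identical shields there are N+1 = 3 gaps in series, each with the same radiative resistance, so the flux falls to 1/(N+1) of its unshielded value.

ratio ≈ 0.333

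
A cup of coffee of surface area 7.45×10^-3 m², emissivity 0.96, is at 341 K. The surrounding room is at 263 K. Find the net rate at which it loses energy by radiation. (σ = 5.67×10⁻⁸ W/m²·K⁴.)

Q ≈ 3.54 W

Q = εσA(T⁴ − T_s⁴). T⁴ − T_s⁴ = (341)⁴ − (263)⁴ = 1.35×10^10 − 4.78×10^9 = 8.74×10^9 K⁴.
Q = 0.96 × 5.67×10⁻⁸ × 7.45×10^-3 × 8.74×10^9 = 3.54 W.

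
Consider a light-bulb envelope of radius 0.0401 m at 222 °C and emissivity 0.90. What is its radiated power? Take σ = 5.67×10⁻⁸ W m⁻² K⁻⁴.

A = 4πr² = 4π × (0.0401)² = 0.0202 m².
222 °C = 495 K.
P = εσAT⁴ = 0.90 × 5.67×10⁻⁸ × 0.0202 × (495)⁴ = 0.90 × 5.67×10⁻⁸ × 0.0202 × 6.00×10^10.
P = 61.9 W.

P ≈ 61.9 W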